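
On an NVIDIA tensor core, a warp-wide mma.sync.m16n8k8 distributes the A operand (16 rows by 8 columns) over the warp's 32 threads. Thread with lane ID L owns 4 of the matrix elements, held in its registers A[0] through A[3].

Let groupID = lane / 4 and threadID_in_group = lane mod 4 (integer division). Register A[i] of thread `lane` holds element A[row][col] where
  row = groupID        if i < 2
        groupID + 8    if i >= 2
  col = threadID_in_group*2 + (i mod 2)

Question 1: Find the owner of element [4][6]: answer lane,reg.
r=4->g=4,rb=0  c=6->t=3,b0=0
L=4*4+3=19  i=0*2+0=0

19,0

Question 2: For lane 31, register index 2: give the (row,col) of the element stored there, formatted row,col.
15,6

lane 31: gid=7 (31/4), tid=3 (31%4)
i=2: r=7+8=15, c=3*2+0=6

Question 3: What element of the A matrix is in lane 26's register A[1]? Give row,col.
lane 26->26/4=6, 26 mod 4=2
i=1  r:6+0->6  c:2·2+1->5

6,5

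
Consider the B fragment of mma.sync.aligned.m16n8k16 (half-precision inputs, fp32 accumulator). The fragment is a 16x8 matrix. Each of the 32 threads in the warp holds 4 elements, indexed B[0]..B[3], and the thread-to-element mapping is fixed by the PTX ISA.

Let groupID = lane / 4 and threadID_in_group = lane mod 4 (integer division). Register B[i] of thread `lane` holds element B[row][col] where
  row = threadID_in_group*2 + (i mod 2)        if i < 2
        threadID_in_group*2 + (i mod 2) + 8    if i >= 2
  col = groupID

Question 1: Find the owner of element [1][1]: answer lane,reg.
c: 1->gid=1  r: 1->r8=0,tid=0,i&1=1
L=1*4+0=4  i=0*2+1=1

4,1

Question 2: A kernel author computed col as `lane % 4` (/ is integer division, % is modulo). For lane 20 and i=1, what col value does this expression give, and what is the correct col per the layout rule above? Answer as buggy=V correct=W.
`lane % 4`[20,1]=>0
lane 20: grp=5 (20/4), tig=0 (20%4)
i=1: r=0*2+1+0=1, c=grp=5
col: 0 vs 5

buggy=0 correct=5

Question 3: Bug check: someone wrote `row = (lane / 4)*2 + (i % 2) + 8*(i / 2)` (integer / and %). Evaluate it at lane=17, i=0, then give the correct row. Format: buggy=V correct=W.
`(lane / 4)*2 + (i % 2) + 8*(i / 2)`[17,0]=>8
lane 17=>17/4=4, 17 mod 4=1
i=0  r:2·1+0+0=>2  c:4
row: 8 vs 2

buggy=8 correct=2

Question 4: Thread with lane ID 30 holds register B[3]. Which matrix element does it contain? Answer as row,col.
lane 30: G=7 (30/4), T=2 (30%4)
i=3: r=2*2+1+8=13, c=G=7

13,7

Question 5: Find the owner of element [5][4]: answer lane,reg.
c: 4->gid=4  r: 5->r8=0,tid=2,i&1=1
L=4*4+2=18  i=0*2+1=1

18,1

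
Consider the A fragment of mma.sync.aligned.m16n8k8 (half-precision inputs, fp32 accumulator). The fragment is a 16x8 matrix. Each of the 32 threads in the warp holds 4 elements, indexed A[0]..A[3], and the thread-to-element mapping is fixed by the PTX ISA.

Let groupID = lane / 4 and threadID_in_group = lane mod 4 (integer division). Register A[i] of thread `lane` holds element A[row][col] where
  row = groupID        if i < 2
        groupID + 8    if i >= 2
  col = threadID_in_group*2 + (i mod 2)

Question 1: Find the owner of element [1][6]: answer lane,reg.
7,0

r: 1->gid=1,r8=0  c: 6->tid=3,i&1=0
L=1*4+3=7  i=0*2+0=0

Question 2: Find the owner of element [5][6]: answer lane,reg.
23,0

r=5->g=5,rb=0  c=6->t=3,b0=0
L=5*4+3=23  i=0*2+0=0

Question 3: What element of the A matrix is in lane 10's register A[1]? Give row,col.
lane 10->10/4=2, 10 mod 4=2
i=1  r:2+0->2  c:2·2+1->5

2,5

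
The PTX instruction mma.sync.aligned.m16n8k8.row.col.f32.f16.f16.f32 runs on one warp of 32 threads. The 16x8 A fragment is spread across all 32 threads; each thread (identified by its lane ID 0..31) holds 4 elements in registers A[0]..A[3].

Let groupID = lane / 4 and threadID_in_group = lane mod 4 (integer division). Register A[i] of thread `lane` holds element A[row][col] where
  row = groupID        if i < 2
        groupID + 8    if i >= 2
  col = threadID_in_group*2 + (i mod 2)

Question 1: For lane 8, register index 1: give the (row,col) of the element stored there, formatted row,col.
2,1

lane 8=>8/4=2, 8 mod 4=0
i=1  r:2+0=>2  c:2·0+1=>1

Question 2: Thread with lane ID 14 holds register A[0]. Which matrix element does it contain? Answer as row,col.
lane 14: g=3 (14/4), t=2 (14%4)
i=0: r=3+0=3, c=2*2+0=4

3,4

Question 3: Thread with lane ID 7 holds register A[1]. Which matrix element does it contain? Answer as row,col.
1,7

L=7=>grp=7>>2=1, tig=7&3=3
[1]=>row 1+0=1  col 3·2+1=7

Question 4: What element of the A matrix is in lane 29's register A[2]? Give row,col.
29: grp=7,tig=1
[2] (7+8,1*2+0) = (15,2)

15,2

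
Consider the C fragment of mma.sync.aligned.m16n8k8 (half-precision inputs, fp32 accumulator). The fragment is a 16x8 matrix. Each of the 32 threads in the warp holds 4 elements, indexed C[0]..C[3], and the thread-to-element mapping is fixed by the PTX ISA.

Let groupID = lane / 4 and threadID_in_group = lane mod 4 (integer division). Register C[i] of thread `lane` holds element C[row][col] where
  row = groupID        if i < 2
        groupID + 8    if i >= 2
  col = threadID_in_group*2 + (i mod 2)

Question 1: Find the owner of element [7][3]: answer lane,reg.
r=7->g=7,rb=0  c=3->t=1,b0=1
L=7*4+1=29  i=0*2+1=1

29,1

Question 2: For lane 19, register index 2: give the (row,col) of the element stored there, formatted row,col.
12,6

19: g=4,t=3
[2] (4+8,3*2+0) = (12,6)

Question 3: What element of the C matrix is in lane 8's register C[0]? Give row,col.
2,0

L=8->gid=8>>2=2, tid=8&3=0
[0]->row 2+0=2  col 0·2+0=0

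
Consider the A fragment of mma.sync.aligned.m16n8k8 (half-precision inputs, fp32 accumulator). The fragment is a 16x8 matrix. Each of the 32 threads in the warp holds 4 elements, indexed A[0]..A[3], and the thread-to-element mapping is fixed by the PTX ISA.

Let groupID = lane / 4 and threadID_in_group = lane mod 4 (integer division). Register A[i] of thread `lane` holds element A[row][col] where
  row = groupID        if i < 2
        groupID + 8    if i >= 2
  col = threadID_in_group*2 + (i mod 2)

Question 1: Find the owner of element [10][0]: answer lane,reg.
r:10=>grp=2,rB=1  c:0=>tig=0,lo=0
L=2*4+0=8  i=1*2+0=2

8,2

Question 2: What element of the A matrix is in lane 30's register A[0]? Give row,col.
7,4

30: gid=7,tid=2
[0] (7+0,2*2+0) = (7,4)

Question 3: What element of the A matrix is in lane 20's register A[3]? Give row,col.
13,1

lane 20: grp=5 (20/4), tig=0 (20%4)
i=3: r=5+8=13, c=0*2+1=1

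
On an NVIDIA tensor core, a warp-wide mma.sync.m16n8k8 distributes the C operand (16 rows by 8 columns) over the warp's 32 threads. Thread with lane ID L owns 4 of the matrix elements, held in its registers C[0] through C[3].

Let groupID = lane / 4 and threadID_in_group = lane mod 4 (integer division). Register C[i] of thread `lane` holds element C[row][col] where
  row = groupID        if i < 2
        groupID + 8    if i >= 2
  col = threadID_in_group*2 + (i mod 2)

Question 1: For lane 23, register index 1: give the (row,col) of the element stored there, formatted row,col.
L=23→G=23>>2=5, T=23&3=3
[1]→row 5+0=5  col 3·2+1=7

5,7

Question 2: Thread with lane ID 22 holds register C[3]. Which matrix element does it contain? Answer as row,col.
13,5

22: G=5,T=2
[3] (5+8,2*2+1) = (13,5)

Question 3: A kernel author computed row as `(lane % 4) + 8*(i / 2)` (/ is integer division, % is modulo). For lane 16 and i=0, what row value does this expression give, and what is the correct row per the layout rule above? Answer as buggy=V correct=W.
buggy=0 correct=4

`(lane % 4) + 8*(i / 2)`[16,0]⇒0
L=16⇒gr=16>>2=4, th=16&3=0
[0]⇒row 4+0=4  col 0·2+0=0
row: 0 vs 4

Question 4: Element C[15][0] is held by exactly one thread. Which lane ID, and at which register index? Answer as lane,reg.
28,2

r=15→G=7,rhi=1  c=0→T=0,p=0
L=7*4+0=28  i=1*2+0=2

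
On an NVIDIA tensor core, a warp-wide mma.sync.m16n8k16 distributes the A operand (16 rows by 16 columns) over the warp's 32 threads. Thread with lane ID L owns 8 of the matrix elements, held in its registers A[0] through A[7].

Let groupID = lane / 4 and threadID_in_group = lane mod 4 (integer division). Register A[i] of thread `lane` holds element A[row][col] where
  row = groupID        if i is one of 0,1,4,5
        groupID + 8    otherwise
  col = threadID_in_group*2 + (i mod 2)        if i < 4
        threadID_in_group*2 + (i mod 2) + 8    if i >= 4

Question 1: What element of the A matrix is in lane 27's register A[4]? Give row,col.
6,14

L=27=>grp=27>>2=6, tig=27&3=3
[4]=>row 6+0=6  col 3·2+0+8=14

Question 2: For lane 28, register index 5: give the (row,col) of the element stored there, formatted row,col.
lane 28: gr=7 (28/4), th=0 (28%4)
i=5: r=7+0=7, c=0*2+1+8=9

7,9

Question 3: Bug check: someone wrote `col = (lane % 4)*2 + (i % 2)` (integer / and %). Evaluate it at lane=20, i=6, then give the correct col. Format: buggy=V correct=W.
buggy=0 correct=8

`(lane % 4)*2 + (i % 2)`[20,6]=>0
20: grp=5,tig=0
[6] (5+8,0*2+0+8) = (13,8)
col: 0 vs 8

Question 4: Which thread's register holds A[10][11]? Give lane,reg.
9,7

r: 10->gid=2,r8=1  c: 11->c8=1,tid=1,i&1=1
L=2*4+1=9  i=1*4+1*2+1=7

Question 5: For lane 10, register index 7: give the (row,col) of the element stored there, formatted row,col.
L=10->g=10>>2=2, t=10&3=2
[7]->row 2+8=10  col 2·2+1+8=13

10,13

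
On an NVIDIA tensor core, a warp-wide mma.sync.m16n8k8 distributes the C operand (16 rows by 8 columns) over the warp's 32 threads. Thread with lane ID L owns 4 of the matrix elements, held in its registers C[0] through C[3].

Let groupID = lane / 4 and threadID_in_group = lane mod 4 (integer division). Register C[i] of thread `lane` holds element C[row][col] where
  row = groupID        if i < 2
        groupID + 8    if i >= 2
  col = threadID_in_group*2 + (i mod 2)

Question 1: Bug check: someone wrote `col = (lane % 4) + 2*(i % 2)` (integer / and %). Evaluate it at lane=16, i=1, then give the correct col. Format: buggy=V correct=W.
buggy=2 correct=1

`(lane % 4) + 2*(i % 2)`[16,1]->2
16: gid=4,tid=0
[1] (4+0,0*2+1) = (4,1)
col: 2 vs 1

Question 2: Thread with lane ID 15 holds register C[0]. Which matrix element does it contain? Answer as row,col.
3,6

lane 15->15/4=3, 15 mod 4=3
i=0  r:3+0->3  c:2·3+0->6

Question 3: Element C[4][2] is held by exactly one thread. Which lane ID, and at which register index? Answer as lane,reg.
17,0

r=4⇒gr=4,Rb=0  c=2⇒th=1,odd=0
L=4*4+1=17  i=0*2+0=0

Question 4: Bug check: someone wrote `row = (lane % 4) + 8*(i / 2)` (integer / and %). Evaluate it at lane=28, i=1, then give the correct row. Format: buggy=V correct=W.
buggy=0 correct=7

`(lane % 4) + 8*(i / 2)`[28,1]→0
lane 28→28/4=7, 28 mod 4=0
i=1  r:7+0→7  c:2·0+1→1
row: 0 vs 7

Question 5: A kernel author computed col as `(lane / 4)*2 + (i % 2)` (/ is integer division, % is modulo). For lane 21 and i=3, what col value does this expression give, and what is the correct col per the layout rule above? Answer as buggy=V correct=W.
buggy=11 correct=3

`(lane / 4)*2 + (i % 2)`[21,3]⇒11
L=21⇒gr=21>>2=5, th=21&3=1
[3]⇒row 5+8=13  col 1·2+1=3
col: 11 vs 3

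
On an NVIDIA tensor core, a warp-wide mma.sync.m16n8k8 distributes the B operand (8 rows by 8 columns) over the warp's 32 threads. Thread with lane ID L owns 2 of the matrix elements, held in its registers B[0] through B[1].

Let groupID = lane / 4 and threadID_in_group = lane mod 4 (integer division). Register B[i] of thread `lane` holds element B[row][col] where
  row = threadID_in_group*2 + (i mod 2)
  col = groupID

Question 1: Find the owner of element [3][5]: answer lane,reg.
c=5⇒gr=5  r=3⇒th=1,odd=1
L=5*4+1=21  i=1=1

21,1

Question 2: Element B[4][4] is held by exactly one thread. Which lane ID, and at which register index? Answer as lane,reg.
18,0

c:4=>grp=4  r:4=>tig=2,lo=0
L=4*4+2=18  i=0=0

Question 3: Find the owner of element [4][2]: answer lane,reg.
10,0

c=2→G=2  r=4→T=2,p=0
L=2*4+2=10  i=0=0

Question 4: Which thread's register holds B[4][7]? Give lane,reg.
30,0

c=7⇒gr=7  r=4⇒th=2,odd=0
L=7*4+2=30  i=0=0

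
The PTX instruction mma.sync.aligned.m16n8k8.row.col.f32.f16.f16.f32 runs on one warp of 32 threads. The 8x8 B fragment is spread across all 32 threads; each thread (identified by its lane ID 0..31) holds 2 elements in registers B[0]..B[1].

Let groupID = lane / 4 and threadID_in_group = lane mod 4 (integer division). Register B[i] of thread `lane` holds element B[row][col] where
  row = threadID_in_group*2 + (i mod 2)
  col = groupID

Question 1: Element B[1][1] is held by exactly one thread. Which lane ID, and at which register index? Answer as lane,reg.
4,1

c: 1->gid=1  r: 1->tid=0,i&1=1
L=1*4+0=4  i=1=1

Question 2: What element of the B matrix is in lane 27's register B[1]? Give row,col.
lane 27⇒27/4=6, 27 mod 4=3
i=1  r:2·3+1⇒7  c:6

7,6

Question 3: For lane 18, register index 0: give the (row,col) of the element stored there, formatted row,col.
lane 18->18/4=4, 18 mod 4=2
i=0  r:2·2+0->4  c:4

4,4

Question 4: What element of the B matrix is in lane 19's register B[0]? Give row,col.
6,4

L=19->gid=19>>2=4, tid=19&3=3
[0]->row 3·2+0=6  col gid=4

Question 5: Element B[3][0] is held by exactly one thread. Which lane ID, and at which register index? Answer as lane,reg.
c: 0->gid=0  r: 3->tid=1,i&1=1
L=0*4+1=1  i=1=1

1,1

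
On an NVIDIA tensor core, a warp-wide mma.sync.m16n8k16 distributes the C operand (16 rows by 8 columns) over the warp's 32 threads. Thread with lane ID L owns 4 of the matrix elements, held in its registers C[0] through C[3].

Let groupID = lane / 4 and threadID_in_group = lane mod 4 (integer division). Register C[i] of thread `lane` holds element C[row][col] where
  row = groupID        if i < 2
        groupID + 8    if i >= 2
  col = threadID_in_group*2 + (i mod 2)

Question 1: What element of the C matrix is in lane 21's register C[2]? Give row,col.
13,2

21: grp=5,tig=1
[2] (5+8,1*2+0) = (13,2)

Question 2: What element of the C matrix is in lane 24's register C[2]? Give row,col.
14,0

L=24=>grp=24>>2=6, tig=24&3=0
[2]=>row 6+8=14  col 0·2+0=0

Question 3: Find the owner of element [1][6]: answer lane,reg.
7,0

r=1⇒gr=1,Rb=0  c=6⇒th=3,odd=0
L=1*4+3=7  i=0*2+0=0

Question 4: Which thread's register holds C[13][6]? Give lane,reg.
r:13=>grp=5,rB=1  c:6=>tig=3,lo=0
L=5*4+3=23  i=1*2+0=2

23,2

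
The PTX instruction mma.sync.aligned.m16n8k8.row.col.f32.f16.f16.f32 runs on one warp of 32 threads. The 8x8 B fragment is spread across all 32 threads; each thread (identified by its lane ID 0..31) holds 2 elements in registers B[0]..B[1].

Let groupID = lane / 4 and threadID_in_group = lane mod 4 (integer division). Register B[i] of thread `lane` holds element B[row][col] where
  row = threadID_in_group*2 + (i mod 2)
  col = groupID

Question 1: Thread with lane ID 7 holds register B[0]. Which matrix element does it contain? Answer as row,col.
lane 7: G=1 (7/4), T=3 (7%4)
i=0: r=3*2+0=6, c=G=1

6,1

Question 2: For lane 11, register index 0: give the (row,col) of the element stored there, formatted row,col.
6,2

lane 11⇒11/4=2, 11 mod 4=3
i=0  r:2·3+0⇒6  c:2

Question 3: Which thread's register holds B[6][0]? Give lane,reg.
c: 0->gid=0  r: 6->tid=3,i&1=0
L=0*4+3=3  i=0=0

3,0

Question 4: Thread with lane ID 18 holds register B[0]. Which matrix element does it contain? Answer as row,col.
lane 18: g=4 (18/4), t=2 (18%4)
i=0: r=2*2+0=4, c=g=4

4,4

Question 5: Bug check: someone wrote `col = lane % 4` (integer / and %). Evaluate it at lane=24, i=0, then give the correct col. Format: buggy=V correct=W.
buggy=0 correct=6

`lane % 4`[24,0]->0
lane 24: gid=6 (24/4), tid=0 (24%4)
i=0: r=0*2+0=0, c=gid=6
col: 0 vs 6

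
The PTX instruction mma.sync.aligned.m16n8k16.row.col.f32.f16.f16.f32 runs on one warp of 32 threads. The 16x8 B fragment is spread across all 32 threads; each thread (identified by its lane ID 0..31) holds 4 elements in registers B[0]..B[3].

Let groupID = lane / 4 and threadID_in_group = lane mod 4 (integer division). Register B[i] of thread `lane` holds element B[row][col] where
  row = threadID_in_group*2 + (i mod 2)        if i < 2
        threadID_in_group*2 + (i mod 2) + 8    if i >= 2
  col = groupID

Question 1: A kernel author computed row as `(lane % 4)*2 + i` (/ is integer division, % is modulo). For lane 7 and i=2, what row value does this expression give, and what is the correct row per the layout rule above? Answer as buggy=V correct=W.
`(lane % 4)*2 + i`[7,2]->8
lane 7: g=1 (7/4), t=3 (7%4)
i=2: r=3*2+0+8=14, c=g=1
row: 8 vs 14

buggy=8 correct=14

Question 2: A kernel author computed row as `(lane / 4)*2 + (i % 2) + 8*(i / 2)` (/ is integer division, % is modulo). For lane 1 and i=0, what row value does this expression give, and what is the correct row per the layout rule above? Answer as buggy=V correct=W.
`(lane / 4)*2 + (i % 2) + 8*(i / 2)`[1,0]⇒0
lane 1⇒1/4=0, 1 mod 4=1
i=0  r:2·1+0+0⇒2  c:0
row: 0 vs 2

buggy=0 correct=2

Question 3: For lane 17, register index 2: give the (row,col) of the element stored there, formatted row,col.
lane 17: G=4 (17/4), T=1 (17%4)
i=2: r=1*2+0+8=10, c=G=4

10,4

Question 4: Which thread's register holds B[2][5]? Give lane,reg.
21,0

c=5→G=5  r=2→rhi=0,T=1,p=0
L=5*4+1=21  i=0*2+0=0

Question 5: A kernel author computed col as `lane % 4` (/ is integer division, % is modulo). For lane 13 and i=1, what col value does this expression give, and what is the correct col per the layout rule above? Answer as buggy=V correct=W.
`lane % 4`[13,1]→1
L=13→G=13>>2=3, T=13&3=1
[1]→row 1·2+1+0=3  col G=3
col: 1 vs 3

buggy=1 correct=3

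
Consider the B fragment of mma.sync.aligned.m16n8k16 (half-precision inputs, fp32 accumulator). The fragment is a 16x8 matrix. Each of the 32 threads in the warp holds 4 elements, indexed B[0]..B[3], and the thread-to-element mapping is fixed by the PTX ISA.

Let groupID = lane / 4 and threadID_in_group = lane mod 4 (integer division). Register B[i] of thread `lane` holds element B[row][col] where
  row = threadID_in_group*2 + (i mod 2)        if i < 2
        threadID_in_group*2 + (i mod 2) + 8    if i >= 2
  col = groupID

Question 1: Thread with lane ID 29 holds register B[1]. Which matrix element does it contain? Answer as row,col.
3,7

29: gr=7,th=1
[1] (1*2+1+0,7) = (3,7)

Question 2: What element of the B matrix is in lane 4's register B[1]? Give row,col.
lane 4→4/4=1, 4 mod 4=0
i=1  r:2·0+1+0→1  c:1

1,1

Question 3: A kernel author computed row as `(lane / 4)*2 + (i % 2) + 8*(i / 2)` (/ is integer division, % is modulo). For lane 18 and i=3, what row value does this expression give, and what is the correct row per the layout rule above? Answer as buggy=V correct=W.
buggy=17 correct=13

`(lane / 4)*2 + (i % 2) + 8*(i / 2)`[18,3]->17
18: gid=4,tid=2
[3] (2*2+1+8,4) = (13,4)
row: 17 vs 13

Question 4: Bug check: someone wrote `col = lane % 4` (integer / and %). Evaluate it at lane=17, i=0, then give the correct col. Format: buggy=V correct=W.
buggy=1 correct=4

`lane % 4`[17,0]⇒1
17: gr=4,th=1
[0] (1*2+0+0,4) = (2,4)
col: 1 vs 4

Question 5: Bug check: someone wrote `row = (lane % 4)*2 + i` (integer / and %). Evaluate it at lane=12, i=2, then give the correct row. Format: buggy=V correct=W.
buggy=2 correct=8

`(lane % 4)*2 + i`[12,2]->2
L=12->g=12>>2=3, t=12&3=0
[2]->row 0·2+0+8=8  col g=3
row: 2 vs 8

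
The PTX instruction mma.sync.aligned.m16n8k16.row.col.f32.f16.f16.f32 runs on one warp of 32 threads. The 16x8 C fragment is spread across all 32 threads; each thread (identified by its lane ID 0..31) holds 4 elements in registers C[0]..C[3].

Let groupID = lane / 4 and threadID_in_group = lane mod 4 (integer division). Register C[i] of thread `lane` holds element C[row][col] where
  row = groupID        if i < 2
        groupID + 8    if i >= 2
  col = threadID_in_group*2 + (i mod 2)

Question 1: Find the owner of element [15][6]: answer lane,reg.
31,2

r: 15->gid=7,r8=1  c: 6->tid=3,i&1=0
L=7*4+3=31  i=1*2+0=2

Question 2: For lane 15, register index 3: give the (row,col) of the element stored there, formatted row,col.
11,7

L=15→G=15>>2=3, T=15&3=3
[3]→row 3+8=11  col 3·2+1=7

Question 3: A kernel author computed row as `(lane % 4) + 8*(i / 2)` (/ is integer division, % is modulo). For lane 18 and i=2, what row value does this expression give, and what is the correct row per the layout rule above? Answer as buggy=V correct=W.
`(lane % 4) + 8*(i / 2)`[18,2]->10
lane 18: g=4 (18/4), t=2 (18%4)
i=2: r=4+8=12, c=2*2+0=4
row: 10 vs 12

buggy=10 correct=12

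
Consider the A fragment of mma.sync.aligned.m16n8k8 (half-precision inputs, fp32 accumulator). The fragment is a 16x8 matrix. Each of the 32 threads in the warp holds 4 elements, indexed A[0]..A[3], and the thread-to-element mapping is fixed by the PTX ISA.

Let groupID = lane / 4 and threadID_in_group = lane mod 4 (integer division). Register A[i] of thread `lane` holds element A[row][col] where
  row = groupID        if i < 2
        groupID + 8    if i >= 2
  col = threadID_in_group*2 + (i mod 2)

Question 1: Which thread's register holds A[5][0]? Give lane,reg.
20,0

r: 5->gid=5,r8=0  c: 0->tid=0,i&1=0
L=5*4+0=20  i=0*2+0=0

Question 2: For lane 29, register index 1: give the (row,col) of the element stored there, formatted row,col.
lane 29: g=7 (29/4), t=1 (29%4)
i=1: r=7+0=7, c=1*2+1=3

7,3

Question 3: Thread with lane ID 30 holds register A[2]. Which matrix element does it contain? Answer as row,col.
15,4

30: grp=7,tig=2
[2] (7+8,2*2+0) = (15,4)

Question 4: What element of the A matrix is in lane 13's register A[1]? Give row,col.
L=13->g=13>>2=3, t=13&3=1
[1]->row 3+0=3  col 1·2+1=3

3,3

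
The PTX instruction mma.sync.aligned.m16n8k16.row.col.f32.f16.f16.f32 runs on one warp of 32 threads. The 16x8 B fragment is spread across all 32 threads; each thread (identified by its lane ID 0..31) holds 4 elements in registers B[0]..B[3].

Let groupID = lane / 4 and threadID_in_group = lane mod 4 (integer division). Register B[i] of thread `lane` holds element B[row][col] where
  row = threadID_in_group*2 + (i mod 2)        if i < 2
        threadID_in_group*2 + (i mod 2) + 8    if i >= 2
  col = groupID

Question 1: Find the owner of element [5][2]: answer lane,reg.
c: 2->gid=2  r: 5->r8=0,tid=2,i&1=1
L=2*4+2=10  i=0*2+1=1

10,1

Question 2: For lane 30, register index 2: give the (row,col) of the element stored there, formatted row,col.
12,7

lane 30: gid=7 (30/4), tid=2 (30%4)
i=2: r=2*2+0+8=12, c=gid=7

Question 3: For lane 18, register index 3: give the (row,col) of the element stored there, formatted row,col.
13,4

lane 18->18/4=4, 18 mod 4=2
i=3  r:2·2+1+8->13  c:4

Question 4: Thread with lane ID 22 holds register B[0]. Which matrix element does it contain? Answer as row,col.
4,5

22: grp=5,tig=2
[0] (2*2+0+0,5) = (4,5)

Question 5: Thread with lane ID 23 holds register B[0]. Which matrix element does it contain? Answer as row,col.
lane 23->23/4=5, 23 mod 4=3
i=0  r:2·3+0+0->6  c:5

6,5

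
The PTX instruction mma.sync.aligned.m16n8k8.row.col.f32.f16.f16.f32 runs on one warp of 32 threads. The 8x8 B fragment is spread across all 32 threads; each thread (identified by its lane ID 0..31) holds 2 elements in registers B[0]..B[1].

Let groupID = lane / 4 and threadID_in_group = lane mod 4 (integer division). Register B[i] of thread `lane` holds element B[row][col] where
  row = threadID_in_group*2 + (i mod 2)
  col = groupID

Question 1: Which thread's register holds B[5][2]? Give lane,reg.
10,1

c=2⇒gr=2  r=5⇒th=2,odd=1
L=2*4+2=10  i=1=1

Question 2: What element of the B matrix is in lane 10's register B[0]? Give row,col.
4,2

10: gid=2,tid=2
[0] (2*2+0,2) = (4,2)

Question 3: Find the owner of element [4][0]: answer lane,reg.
c=0→G=0  r=4→T=2,p=0
L=0*4+2=2  i=0=0

2,0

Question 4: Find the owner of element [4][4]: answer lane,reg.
c=4→G=4  r=4→T=2,p=0
L=4*4+2=18  i=0=0

18,0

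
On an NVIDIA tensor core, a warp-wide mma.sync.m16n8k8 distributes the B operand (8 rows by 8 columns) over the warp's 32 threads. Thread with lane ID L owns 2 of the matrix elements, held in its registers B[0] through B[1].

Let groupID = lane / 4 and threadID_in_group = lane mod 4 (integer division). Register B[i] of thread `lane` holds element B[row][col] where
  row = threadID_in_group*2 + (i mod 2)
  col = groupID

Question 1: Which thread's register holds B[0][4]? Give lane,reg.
c=4->g=4  r=0->t=0,b0=0
L=4*4+0=16  i=0=0

16,0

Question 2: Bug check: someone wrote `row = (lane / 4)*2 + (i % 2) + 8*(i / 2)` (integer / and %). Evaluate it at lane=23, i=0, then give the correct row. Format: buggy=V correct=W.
buggy=10 correct=6

`(lane / 4)*2 + (i % 2) + 8*(i / 2)`[23,0]->10
L=23->g=23>>2=5, t=23&3=3
[0]->row 3·2+0=6  col g=5
row: 10 vs 6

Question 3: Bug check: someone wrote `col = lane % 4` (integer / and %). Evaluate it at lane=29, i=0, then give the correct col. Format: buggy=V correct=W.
buggy=1 correct=7

`lane % 4`[29,0]->1
L=29->gid=29>>2=7, tid=29&3=1
[0]->row 1·2+0=2  col gid=7
col: 1 vs 7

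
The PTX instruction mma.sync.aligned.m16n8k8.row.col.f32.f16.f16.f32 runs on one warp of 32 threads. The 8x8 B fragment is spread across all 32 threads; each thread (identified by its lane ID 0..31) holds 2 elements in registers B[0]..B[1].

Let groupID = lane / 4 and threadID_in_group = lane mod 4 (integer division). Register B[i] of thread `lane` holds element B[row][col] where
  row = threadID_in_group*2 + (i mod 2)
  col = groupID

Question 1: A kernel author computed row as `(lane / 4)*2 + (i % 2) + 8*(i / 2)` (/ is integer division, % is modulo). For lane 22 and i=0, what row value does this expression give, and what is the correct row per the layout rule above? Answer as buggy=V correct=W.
buggy=10 correct=4

`(lane / 4)*2 + (i % 2) + 8*(i / 2)`[22,0]→10
lane 22→22/4=5, 22 mod 4=2
i=0  r:2·2+0→4  c:5
row: 10 vs 4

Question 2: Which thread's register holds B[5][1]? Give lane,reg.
c=1→G=1  r=5→T=2,p=1
L=1*4+2=6  i=1=1

6,1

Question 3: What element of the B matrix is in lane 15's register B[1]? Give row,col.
7,3

lane 15=>15/4=3, 15 mod 4=3
i=1  r:2·3+1=>7  c:3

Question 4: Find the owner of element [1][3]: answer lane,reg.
c=3→G=3  r=1→T=0,p=1
L=3*4+0=12  i=1=1

12,1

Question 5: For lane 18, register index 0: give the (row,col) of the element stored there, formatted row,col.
L=18→G=18>>2=4, T=18&3=2
[0]→row 2·2+0=4  col G=4

4,4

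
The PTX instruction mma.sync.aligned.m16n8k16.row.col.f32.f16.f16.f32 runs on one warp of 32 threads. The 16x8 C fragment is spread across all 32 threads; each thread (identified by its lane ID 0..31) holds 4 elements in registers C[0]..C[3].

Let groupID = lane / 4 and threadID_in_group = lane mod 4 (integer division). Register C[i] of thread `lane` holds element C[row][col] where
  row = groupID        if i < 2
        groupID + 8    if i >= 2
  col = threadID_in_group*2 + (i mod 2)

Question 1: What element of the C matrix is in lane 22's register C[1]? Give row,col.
22: grp=5,tig=2
[1] (5+0,2*2+1) = (5,5)

5,5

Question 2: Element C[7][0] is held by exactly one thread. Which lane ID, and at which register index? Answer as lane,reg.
r=7→G=7,rhi=0  c=0→T=0,p=0
L=7*4+0=28  i=0*2+0=0

28,0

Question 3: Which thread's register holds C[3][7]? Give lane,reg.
r: 3->gid=3,r8=0  c: 7->tid=3,i&1=1
L=3*4+3=15  i=0*2+1=1

15,1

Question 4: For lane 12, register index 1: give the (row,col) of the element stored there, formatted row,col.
3,1

lane 12=>12/4=3, 12 mod 4=0
i=1  r:3+0=>3  c:2·0+1=>1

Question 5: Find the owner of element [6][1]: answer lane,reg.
r=6⇒gr=6,Rb=0  c=1⇒th=0,odd=1
L=6*4+0=24  i=0*2+1=1

24,1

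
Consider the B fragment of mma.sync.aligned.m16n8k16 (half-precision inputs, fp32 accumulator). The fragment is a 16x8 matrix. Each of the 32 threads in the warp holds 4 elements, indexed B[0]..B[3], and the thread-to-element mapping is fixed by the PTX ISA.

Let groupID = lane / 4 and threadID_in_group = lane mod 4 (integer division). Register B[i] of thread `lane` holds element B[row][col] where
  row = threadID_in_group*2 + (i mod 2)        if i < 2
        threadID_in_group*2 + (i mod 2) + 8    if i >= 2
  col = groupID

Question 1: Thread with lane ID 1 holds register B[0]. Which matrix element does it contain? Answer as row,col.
L=1⇒gr=1>>2=0, th=1&3=1
[0]⇒row 1·2+0+0=2  col gr=0

2,0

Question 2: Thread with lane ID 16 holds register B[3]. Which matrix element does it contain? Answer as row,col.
9,4

lane 16->16/4=4, 16 mod 4=0
i=3  r:2·0+1+8->9  c:4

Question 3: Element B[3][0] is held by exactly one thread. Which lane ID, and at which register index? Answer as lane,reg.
c=0→G=0  r=3→rhi=0,T=1,p=1
L=0*4+1=1  i=0*2+1=1

1,1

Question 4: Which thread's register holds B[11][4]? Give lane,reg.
c:4=>grp=4  r:11=>rB=1,tig=1,lo=1
L=4*4+1=17  i=1*2+1=3

17,3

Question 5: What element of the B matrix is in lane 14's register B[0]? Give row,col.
14: grp=3,tig=2
[0] (2*2+0+0,3) = (4,3)

4,3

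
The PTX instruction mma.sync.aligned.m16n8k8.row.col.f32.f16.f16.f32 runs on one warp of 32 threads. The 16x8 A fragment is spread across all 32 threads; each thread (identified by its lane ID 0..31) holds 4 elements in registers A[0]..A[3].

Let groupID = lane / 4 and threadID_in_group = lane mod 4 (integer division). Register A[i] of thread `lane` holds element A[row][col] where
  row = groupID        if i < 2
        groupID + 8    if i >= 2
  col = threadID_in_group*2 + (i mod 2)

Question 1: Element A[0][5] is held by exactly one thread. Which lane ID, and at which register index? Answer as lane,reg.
r:0=>grp=0,rB=0  c:5=>tig=2,lo=1
L=0*4+2=2  i=0*2+1=1

2,1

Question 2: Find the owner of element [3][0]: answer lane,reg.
r=3⇒gr=3,Rb=0  c=0⇒th=0,odd=0
L=3*4+0=12  i=0*2+0=0

12,0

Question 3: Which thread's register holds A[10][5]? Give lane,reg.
10,3

r=10→G=2,rhi=1  c=5→T=2,p=1
L=2*4+2=10  i=1*2+1=3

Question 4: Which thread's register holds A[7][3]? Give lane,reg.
r: 7->gid=7,r8=0  c: 3->tid=1,i&1=1
L=7*4+1=29  i=0*2+1=1

29,1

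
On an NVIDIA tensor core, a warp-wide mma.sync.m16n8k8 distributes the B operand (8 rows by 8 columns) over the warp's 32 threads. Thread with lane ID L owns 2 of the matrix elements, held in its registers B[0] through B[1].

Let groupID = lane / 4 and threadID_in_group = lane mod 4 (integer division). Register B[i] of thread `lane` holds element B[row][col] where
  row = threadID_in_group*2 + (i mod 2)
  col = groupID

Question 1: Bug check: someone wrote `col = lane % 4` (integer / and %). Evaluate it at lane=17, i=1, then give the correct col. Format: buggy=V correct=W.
`lane % 4`[17,1]→1
L=17→G=17>>2=4, T=17&3=1
[1]→row 1·2+1=3  col G=4
col: 1 vs 4

buggy=1 correct=4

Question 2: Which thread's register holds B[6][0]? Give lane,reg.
c=0⇒gr=0  r=6⇒th=3,odd=0
L=0*4+3=3  i=0=0

3,0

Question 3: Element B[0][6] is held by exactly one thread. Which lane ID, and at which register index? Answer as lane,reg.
24,0

c=6⇒gr=6  r=0⇒th=0,odd=0
L=6*4+0=24  i=0=0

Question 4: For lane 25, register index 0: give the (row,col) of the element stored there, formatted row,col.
lane 25=>25/4=6, 25 mod 4=1
i=0  r:2·1+0=>2  c:6

2,6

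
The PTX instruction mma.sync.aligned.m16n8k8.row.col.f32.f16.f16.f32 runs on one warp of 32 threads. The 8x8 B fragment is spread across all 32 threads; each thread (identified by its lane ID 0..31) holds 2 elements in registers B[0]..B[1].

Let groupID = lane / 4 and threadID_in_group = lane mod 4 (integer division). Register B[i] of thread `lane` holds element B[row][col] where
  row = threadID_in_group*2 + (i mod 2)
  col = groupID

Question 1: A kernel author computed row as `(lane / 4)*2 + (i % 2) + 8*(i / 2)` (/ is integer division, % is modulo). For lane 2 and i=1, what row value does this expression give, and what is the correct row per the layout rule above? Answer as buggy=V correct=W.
buggy=1 correct=5

`(lane / 4)*2 + (i % 2) + 8*(i / 2)`[2,1]→1
lane 2: G=0 (2/4), T=2 (2%4)
i=1: r=2*2+1=5, c=G=0
row: 1 vs 5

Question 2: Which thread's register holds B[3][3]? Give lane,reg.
13,1

c=3->g=3  r=3->t=1,b0=1
L=3*4+1=13  i=1=1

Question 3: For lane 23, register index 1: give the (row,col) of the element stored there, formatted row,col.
7,5

lane 23: gid=5 (23/4), tid=3 (23%4)
i=1: r=3*2+1=7, c=gid=5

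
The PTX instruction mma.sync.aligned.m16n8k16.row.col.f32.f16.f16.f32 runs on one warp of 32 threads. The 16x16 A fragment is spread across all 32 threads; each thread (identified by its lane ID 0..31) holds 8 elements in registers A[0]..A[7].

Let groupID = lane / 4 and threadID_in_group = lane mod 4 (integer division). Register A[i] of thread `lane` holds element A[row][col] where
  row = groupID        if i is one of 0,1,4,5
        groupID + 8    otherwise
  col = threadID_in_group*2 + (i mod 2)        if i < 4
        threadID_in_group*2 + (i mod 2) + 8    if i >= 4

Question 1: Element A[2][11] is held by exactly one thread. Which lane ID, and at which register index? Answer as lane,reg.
r=2→G=2,rhi=0  c=11→chi=1,T=1,p=1
L=2*4+1=9  i=1*4+0*2+1=5

9,5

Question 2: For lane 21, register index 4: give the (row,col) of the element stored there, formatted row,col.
lane 21->21/4=5, 21 mod 4=1
i=4  r:5+0->5  c:2·1+0+8->10

5,10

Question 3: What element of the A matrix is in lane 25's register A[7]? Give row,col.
lane 25: G=6 (25/4), T=1 (25%4)
i=7: r=6+8=14, c=1*2+1+8=11

14,11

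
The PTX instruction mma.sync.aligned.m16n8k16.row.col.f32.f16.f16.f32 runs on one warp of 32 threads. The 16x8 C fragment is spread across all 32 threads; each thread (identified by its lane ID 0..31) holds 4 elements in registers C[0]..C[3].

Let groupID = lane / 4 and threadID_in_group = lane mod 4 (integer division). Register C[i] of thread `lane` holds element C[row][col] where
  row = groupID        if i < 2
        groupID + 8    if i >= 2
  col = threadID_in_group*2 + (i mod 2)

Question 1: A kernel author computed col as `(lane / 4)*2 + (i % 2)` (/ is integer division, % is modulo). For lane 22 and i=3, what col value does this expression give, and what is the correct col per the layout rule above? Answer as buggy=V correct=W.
buggy=11 correct=5

`(lane / 4)*2 + (i % 2)`[22,3]⇒11
lane 22: gr=5 (22/4), th=2 (22%4)
i=3: r=5+8=13, c=2*2+1=5
col: 11 vs 5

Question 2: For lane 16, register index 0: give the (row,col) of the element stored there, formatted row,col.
4,0

lane 16=>16/4=4, 16 mod 4=0
i=0  r:4+0=>4  c:2·0+0=>0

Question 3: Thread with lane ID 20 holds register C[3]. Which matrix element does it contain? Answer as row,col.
13,1

lane 20: gid=5 (20/4), tid=0 (20%4)
i=3: r=5+8=13, c=0*2+1=1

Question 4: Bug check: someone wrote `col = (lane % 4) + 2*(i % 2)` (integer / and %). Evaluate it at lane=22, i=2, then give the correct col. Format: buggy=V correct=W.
buggy=2 correct=4

`(lane % 4) + 2*(i % 2)`[22,2]->2
L=22->g=22>>2=5, t=22&3=2
[2]->row 5+8=13  col 2·2+0=4
col: 2 vs 4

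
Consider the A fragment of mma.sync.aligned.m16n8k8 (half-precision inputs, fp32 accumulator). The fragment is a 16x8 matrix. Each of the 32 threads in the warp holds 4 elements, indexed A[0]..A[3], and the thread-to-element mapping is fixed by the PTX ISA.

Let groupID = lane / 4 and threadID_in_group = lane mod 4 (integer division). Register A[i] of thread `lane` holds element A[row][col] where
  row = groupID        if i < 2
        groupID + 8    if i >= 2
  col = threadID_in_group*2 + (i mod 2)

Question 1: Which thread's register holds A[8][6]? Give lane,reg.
r=8->g=0,rb=1  c=6->t=3,b0=0
L=0*4+3=3  i=1*2+0=2

3,2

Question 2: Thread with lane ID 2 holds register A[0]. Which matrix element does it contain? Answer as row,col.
0,4

L=2->gid=2>>2=0, tid=2&3=2
[0]->row 0+0=0  col 2·2+0=4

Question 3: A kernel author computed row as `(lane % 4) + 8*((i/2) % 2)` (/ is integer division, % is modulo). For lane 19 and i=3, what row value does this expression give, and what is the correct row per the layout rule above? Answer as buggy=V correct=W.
buggy=11 correct=12

`(lane % 4) + 8*((i/2) % 2)`[19,3]->11
lane 19->19/4=4, 19 mod 4=3
i=3  r:4+8->12  c:2·3+1->7
row: 11 vs 12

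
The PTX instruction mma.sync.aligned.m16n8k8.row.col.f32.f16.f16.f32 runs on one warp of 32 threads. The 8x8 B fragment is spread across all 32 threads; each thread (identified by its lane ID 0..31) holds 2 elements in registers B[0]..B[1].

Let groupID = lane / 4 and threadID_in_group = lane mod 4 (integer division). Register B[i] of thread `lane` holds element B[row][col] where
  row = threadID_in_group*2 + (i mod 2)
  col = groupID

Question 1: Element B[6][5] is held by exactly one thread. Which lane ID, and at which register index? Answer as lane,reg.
c=5→G=5  r=6→T=3,p=0
L=5*4+3=23  i=0=0

23,0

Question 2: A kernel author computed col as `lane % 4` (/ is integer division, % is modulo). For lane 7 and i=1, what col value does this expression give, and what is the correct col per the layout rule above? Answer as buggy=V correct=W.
buggy=3 correct=1

`lane % 4`[7,1]→3
7: G=1,T=3
[1] (3*2+1,1) = (7,1)
col: 3 vs 1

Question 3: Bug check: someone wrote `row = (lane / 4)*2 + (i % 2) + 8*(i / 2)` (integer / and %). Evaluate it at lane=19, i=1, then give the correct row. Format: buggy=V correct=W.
`(lane / 4)*2 + (i % 2) + 8*(i / 2)`[19,1]->9
lane 19->19/4=4, 19 mod 4=3
i=1  r:2·3+1->7  c:4
row: 9 vs 7

buggy=9 correct=7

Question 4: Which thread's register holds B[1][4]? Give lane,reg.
c=4→G=4  r=1→T=0,p=1
L=4*4+0=16  i=1=1

16,1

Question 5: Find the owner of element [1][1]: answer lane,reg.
c=1->g=1  r=1->t=0,b0=1
L=1*4+0=4  i=1=1

4,1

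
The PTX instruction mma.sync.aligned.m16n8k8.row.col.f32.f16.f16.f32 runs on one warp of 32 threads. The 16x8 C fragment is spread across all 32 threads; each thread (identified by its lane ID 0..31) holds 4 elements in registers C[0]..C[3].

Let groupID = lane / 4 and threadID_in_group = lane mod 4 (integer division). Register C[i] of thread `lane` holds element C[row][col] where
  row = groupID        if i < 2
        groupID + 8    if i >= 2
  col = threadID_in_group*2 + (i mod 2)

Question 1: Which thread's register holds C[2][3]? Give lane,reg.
9,1

r: 2->gid=2,r8=0  c: 3->tid=1,i&1=1
L=2*4+1=9  i=0*2+1=1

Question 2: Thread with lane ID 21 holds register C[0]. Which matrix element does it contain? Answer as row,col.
21: gid=5,tid=1
[0] (5+0,1*2+0) = (5,2)

5,2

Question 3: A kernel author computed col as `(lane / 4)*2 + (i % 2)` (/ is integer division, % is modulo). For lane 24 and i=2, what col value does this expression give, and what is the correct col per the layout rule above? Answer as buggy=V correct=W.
buggy=12 correct=0

`(lane / 4)*2 + (i % 2)`[24,2]->12
L=24->gid=24>>2=6, tid=24&3=0
[2]->row 6+8=14  col 0·2+0=0
col: 12 vs 0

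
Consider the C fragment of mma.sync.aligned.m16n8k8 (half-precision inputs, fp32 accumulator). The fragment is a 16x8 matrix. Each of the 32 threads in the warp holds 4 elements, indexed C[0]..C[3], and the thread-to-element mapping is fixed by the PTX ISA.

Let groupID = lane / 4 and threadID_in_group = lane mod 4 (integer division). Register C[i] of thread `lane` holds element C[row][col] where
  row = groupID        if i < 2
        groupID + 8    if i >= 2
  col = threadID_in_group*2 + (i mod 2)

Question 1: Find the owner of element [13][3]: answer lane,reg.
21,3

r=13⇒gr=5,Rb=1  c=3⇒th=1,odd=1
L=5*4+1=21  i=1*2+1=3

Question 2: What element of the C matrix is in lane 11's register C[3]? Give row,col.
lane 11⇒11/4=2, 11 mod 4=3
i=3  r:2+8⇒10  c:2·3+1⇒7

10,7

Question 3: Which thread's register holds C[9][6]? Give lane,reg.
r=9→G=1,rhi=1  c=6→T=3,p=0
L=1*4+3=7  i=1*2+0=2

7,2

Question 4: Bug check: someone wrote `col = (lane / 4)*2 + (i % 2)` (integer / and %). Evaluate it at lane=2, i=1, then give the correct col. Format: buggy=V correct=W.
`(lane / 4)*2 + (i % 2)`[2,1]=>1
2: grp=0,tig=2
[1] (0+0,2*2+1) = (0,5)
col: 1 vs 5

buggy=1 correct=5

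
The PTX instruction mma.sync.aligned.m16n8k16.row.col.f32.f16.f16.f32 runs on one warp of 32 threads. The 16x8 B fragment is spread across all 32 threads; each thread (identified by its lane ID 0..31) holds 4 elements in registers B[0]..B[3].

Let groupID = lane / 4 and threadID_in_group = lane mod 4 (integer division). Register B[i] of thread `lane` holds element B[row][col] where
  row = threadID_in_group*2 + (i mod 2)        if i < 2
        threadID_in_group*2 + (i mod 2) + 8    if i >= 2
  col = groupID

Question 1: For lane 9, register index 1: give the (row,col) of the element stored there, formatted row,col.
3,2

lane 9: grp=2 (9/4), tig=1 (9%4)
i=1: r=1*2+1+0=3, c=grp=2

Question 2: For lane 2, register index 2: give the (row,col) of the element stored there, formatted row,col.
12,0

lane 2: g=0 (2/4), t=2 (2%4)
i=2: r=2*2+0+8=12, c=g=0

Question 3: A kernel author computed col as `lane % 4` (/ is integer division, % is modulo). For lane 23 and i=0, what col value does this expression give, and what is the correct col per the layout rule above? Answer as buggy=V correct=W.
buggy=3 correct=5

`lane % 4`[23,0]=>3
L=23=>grp=23>>2=5, tig=23&3=3
[0]=>row 3·2+0+0=6  col grp=5
col: 3 vs 5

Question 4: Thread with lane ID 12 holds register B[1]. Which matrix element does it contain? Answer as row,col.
12: g=3,t=0
[1] (0*2+1+0,3) = (1,3)

1,3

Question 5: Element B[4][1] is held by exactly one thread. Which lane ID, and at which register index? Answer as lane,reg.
6,0

c=1->g=1  r=4->rb=0,t=2,b0=0
L=1*4+2=6  i=0*2+0=0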